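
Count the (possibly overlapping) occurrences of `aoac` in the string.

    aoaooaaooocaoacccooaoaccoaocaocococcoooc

Sliding a length-4 window over the 40 characters (37 positions):
  position 12–15: aoac
  position 20–23: aoac

2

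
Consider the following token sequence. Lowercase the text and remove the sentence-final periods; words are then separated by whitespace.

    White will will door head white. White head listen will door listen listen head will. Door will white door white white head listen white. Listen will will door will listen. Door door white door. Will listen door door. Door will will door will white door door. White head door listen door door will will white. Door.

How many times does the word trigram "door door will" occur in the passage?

2

Scanning the 54 overlapping trigram windows for "door door will":
  position 38–40: door door will
  position 51–53: door door will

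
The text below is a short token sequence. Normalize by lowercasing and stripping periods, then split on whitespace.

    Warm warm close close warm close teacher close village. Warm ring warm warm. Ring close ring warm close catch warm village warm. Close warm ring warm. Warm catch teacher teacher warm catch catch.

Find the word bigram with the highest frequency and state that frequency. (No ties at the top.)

Bigram frequencies (highest first):
  warm close: 4
  warm warm: 3
  warm ring: 3
  ring warm: 3
  close warm: 2
  village warm: 2
  … (14 more, each ≤ 2)

"warm close", 4 times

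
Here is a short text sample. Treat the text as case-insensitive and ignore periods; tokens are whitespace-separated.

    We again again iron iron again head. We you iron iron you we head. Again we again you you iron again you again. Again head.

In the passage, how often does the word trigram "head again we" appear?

Scanning the 23 overlapping trigram windows for "head again we":
  position 14–16: head again we

1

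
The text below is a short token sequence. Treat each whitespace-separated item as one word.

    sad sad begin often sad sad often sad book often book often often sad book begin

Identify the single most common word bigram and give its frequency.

"often sad", 3 times

Bigram frequencies (highest first):
  often sad: 3
  sad sad: 2
  sad book: 2
  book often: 2
  sad begin: 1
  begin often: 1
  … (4 more, each ≤ 1)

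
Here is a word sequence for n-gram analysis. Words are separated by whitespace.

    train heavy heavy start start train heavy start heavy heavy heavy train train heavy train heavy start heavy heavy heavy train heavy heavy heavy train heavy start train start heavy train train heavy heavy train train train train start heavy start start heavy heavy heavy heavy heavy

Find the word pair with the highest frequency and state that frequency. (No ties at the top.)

Bigram frequencies (highest first):
  heavy heavy: 12
  train heavy: 7
  heavy train: 6
  heavy start: 5
  start heavy: 5
  train train: 5
  … (3 more, each ≤ 2)

"heavy heavy", 12 times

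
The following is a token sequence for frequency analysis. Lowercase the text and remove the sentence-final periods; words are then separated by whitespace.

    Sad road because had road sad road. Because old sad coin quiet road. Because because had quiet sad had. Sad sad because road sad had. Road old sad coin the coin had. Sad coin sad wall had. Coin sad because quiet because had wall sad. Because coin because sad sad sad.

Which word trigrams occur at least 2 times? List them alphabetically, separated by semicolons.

old sad coin; sad road because

Trigram counts meeting the condition (at least 2 times):
  old sad coin: 2
  sad road because: 2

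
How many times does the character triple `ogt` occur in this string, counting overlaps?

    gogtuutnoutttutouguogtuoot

2

Sliding a length-3 window over the 26 characters (24 positions):
  position 2–4: ogt
  position 20–22: ogt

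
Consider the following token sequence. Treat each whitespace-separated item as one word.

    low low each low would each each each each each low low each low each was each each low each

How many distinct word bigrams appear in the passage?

20 tokens → 19 bigram windows in total.
Repeated bigrams (each contributes count−1 duplicates):
  each each: 5
  each low: 4
  low each: 4
  low low: 2
11 duplicate windows → 19 − 11 = 8 distinct.

8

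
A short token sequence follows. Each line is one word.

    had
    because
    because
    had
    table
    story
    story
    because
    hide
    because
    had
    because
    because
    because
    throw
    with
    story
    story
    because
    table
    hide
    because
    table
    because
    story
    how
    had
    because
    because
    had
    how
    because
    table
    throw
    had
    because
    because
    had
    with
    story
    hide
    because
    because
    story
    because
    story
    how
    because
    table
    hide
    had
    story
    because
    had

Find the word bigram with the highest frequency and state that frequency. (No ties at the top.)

Bigram frequencies (highest first):
  because because: 6
  because had: 5
  had because: 4
  story because: 4
  because table: 4
  hide because: 3
  … (20 more, each ≤ 3)

"because because", 6 times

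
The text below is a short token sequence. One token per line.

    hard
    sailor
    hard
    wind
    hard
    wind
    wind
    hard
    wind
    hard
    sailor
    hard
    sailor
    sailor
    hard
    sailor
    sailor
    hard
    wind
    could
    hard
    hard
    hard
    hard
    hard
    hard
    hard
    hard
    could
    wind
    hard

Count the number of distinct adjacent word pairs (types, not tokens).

31 tokens → 30 bigram windows in total.
Repeated bigrams (each contributes count−1 duplicates):
  hard hard: 7
  hard sailor: 4
  hard wind: 4
  sailor hard: 4
  wind hard: 4
  sailor sailor: 2
19 duplicate windows → 30 − 19 = 11 distinct.

11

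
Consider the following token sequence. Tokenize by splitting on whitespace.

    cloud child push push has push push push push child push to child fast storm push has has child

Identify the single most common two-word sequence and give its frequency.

Bigram frequencies (highest first):
  push push: 4
  child push: 2
  push has: 2
  cloud child: 1
  has push: 1
  push child: 1
  … (7 more, each ≤ 1)

"push push", 4 times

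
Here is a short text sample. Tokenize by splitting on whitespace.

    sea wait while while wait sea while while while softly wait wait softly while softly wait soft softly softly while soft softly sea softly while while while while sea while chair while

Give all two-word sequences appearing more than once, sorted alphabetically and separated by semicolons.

sea while; soft softly; softly wait; softly while; while softly; while while

Bigram counts meeting the condition (more than once):
  sea while: 2
  soft softly: 2
  softly wait: 2
  softly while: 3
  while softly: 2
  while while: 6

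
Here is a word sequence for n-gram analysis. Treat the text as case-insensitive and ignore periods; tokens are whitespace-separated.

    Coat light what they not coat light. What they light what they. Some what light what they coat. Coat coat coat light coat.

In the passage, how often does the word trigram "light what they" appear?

4

Scanning the 21 overlapping trigram windows for "light what they":
  position 2–4: light what they
  position 7–9: light what they
  position 10–12: light what they
  position 15–17: light what they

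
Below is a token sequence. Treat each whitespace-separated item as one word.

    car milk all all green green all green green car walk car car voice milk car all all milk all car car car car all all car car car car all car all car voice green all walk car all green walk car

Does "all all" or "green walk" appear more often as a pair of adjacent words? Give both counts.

"all all": 3 occurrences
"green walk": 1 occurrence

"all all" (3 vs 1)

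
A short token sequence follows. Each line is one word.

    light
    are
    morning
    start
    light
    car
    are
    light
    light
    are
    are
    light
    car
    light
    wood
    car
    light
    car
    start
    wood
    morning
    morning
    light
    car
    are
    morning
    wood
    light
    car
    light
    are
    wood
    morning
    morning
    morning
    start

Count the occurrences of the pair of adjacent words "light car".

5

Scanning the 35 overlapping bigram windows for "light car":
  position 5–6: light car
  position 12–13: light car
  position 17–18: light car
  position 23–24: light car
  position 28–29: light car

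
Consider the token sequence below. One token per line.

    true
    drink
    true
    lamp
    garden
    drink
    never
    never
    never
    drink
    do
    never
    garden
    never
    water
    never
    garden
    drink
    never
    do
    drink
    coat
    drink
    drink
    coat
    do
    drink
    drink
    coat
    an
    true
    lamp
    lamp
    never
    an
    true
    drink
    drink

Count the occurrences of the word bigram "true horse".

0

Scanning the 37 overlapping bigram windows for "true horse":
  (none found)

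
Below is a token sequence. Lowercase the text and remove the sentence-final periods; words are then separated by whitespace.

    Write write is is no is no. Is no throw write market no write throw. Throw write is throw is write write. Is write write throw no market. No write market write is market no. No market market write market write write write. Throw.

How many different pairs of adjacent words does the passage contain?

44 tokens → 43 bigram windows in total.
Repeated bigrams (each contributes count−1 duplicates):
  write write: 5
  write is: 4
  is no: 3
  market no: 3
  market write: 3
  write market: 3
  write throw: 3
  is write: 2
  … (4 more repeated)
22 duplicate windows → 43 − 22 = 21 distinct.

21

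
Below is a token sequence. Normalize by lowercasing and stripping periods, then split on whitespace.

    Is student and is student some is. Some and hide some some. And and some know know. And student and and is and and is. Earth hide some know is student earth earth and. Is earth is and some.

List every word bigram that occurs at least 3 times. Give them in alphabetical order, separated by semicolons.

Bigram counts meeting the condition (at least 3 times):
  and and: 3
  and is: 4
  is student: 3

and and; and is; is student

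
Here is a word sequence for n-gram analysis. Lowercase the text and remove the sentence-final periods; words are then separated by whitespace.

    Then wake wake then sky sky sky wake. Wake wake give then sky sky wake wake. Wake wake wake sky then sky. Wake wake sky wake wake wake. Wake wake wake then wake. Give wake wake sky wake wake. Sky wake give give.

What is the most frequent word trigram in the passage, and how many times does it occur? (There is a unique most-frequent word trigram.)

"wake wake wake", 8 times

Trigram frequencies (highest first):
  wake wake wake: 8
  sky wake wake: 5
  wake wake sky: 4
  wake sky wake: 3
  wake wake then: 2
  then sky sky: 2
  … (16 more, each ≤ 2)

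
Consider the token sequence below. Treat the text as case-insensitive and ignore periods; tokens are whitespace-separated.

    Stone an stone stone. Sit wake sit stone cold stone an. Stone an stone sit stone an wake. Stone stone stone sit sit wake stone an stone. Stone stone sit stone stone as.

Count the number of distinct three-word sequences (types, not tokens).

33 tokens → 31 trigram windows in total.
Repeated trigrams (each contributes count−1 duplicates):
  stone an stone: 4
  stone stone sit: 3
  an stone stone: 2
  stone sit stone: 2
  stone stone stone: 2
8 duplicate windows → 31 − 8 = 23 distinct.

23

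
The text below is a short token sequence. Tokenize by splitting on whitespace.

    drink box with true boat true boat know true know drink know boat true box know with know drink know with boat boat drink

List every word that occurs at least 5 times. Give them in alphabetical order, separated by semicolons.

boat; know

Unigram counts meeting the condition (at least 5 times):
  boat: 5
  know: 6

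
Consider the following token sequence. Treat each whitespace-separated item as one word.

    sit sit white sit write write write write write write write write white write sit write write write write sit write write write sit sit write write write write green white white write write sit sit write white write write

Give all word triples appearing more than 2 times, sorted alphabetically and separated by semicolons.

Trigram counts meeting the condition (more than 2 times):
  sit write write: 4
  write write sit: 3
  write write write: 11

sit write write; write write sit; write write write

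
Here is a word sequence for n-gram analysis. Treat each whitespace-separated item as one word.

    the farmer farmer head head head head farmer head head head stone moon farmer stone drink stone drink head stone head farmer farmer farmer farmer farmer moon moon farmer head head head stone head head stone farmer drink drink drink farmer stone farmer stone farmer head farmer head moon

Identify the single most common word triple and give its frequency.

"head head head", 4 times

Trigram frequencies (highest first):
  head head head: 4
  farmer head head: 3
  head head stone: 3
  farmer farmer farmer: 3
  head farmer head: 2
  head stone head: 2
  … (29 more, each ≤ 2)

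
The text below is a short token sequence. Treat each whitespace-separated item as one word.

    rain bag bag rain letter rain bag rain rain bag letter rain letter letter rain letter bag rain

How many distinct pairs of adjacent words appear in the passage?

18 tokens → 17 bigram windows in total.
Repeated bigrams (each contributes count−1 duplicates):
  bag rain: 3
  letter rain: 3
  rain bag: 3
  rain letter: 3
8 duplicate windows → 17 − 8 = 9 distinct.

9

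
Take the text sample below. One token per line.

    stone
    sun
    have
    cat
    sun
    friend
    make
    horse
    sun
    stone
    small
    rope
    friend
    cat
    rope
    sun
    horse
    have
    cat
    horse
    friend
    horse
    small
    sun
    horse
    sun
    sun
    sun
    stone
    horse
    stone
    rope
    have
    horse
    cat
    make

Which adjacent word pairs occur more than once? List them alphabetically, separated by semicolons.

have cat; horse sun; sun horse; sun stone; sun sun

Bigram counts meeting the condition (more than once):
  have cat: 2
  horse sun: 2
  sun horse: 2
  sun stone: 2
  sun sun: 2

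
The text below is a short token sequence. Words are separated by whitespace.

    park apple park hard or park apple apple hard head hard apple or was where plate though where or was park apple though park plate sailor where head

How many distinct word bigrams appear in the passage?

28 tokens → 27 bigram windows in total.
Repeated bigrams (each contributes count−1 duplicates):
  park apple: 3
  or was: 2
3 duplicate windows → 27 − 3 = 24 distinct.

24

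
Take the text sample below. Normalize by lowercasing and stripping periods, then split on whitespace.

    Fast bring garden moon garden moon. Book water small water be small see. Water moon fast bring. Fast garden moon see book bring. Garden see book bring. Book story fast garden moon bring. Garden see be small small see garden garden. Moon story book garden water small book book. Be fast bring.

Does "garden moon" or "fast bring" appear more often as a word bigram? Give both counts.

"garden moon": 5 occurrences
"fast bring": 3 occurrences

"garden moon" (5 vs 3)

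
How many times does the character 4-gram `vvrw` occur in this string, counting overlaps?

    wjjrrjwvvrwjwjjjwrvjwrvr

Sliding a length-4 window over the 24 characters (21 positions):
  position 8–11: vvrw

1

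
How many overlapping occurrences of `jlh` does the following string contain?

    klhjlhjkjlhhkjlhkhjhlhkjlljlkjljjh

Sliding a length-3 window over the 34 characters (32 positions):
  position 4–6: jlh
  position 9–11: jlh
  position 14–16: jlh

3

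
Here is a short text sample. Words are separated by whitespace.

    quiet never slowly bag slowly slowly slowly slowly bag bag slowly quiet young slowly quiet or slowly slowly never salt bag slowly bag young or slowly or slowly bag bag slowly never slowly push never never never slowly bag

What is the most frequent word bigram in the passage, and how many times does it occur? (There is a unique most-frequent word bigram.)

"slowly bag", 5 times

Bigram frequencies (highest first):
  slowly bag: 5
  bag slowly: 4
  slowly slowly: 4
  never slowly: 3
  or slowly: 3
  bag bag: 2
  … (14 more, each ≤ 2)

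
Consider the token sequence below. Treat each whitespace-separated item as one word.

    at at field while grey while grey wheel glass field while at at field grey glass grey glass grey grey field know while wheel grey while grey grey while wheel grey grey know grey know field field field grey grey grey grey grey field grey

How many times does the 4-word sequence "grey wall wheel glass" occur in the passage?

Scanning the 42 overlapping 4-gram windows for "grey wall wheel glass":
  (none found)

0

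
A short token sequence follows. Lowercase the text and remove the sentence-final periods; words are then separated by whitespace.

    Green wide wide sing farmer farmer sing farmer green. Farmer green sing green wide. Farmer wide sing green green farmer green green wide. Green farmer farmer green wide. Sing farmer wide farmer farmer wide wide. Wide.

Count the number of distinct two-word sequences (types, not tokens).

14

36 tokens → 35 bigram windows in total.
Repeated bigrams (each contributes count−1 duplicates):
  farmer green: 4
  green wide: 4
  farmer farmer: 3
  farmer wide: 3
  green farmer: 3
  sing farmer: 3
  wide sing: 3
  wide wide: 3
  … (3 more repeated)
21 duplicate windows → 35 − 21 = 14 distinct.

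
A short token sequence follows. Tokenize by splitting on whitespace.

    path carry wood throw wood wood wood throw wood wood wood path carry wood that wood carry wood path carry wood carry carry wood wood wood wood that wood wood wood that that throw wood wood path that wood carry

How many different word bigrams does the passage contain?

13

40 tokens → 39 bigram windows in total.
Repeated bigrams (each contributes count−1 duplicates):
  wood wood: 10
  carry wood: 5
  path carry: 3
  that wood: 3
  throw wood: 3
  wood carry: 3
  wood path: 3
  wood that: 3
  … (1 more repeated)
26 duplicate windows → 39 − 26 = 13 distinct.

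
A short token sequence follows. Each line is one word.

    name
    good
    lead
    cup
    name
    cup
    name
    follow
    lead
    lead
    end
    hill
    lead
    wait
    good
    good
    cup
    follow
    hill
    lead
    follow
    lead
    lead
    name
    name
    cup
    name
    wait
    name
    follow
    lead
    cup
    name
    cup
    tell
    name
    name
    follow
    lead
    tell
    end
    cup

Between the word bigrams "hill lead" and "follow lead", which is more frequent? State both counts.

"follow lead" (4 vs 2)

"hill lead": 2 occurrences
"follow lead": 4 occurrences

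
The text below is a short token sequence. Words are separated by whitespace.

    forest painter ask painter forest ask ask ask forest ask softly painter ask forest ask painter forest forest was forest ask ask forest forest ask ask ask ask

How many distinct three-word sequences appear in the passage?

28 tokens → 26 trigram windows in total.
Repeated trigrams (each contributes count−1 duplicates):
  ask ask ask: 3
  forest ask ask: 3
  ask ask forest: 2
  ask forest ask: 2
  ask painter forest: 2
7 duplicate windows → 26 − 7 = 19 distinct.

19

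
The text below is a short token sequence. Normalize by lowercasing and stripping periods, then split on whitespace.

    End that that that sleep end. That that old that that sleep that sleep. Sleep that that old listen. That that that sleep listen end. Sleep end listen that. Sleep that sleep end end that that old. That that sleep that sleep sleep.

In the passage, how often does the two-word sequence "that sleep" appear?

8

Scanning the 42 overlapping bigram windows for "that sleep":
  position 4–5: that sleep
  position 11–12: that sleep
  position 13–14: that sleep
  position 22–23: that sleep
  position 29–30: that sleep
  position 31–32: that sleep
  position 39–40: that sleep
  position 41–42: that sleep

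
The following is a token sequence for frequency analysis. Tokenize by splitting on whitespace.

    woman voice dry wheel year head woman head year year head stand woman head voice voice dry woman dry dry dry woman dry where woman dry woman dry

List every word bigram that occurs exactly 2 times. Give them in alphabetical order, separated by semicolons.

Bigram counts meeting the condition (exactly 2 times):
  dry dry: 2
  voice dry: 2
  woman head: 2
  year head: 2

dry dry; voice dry; woman head; year head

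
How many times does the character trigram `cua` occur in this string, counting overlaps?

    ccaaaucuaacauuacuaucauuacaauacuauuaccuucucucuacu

4

Sliding a length-3 window over the 48 characters (46 positions):
  position 7–9: cua
  position 16–18: cua
  position 30–32: cua
  position 44–46: cua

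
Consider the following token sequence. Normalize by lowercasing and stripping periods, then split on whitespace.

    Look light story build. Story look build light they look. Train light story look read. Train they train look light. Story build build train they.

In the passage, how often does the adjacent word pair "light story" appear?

3

Scanning the 24 overlapping bigram windows for "light story":
  position 2–3: light story
  position 12–13: light story
  position 20–21: light story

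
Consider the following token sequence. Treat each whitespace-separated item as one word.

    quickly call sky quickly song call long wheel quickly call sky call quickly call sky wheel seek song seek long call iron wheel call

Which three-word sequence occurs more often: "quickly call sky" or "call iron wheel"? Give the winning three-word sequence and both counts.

"quickly call sky" (3 vs 1)

"quickly call sky": 3 occurrences
"call iron wheel": 1 occurrence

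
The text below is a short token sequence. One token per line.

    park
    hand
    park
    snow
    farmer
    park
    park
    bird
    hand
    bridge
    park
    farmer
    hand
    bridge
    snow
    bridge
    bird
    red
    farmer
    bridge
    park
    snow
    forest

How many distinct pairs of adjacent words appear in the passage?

23 tokens → 22 bigram windows in total.
Repeated bigrams (each contributes count−1 duplicates):
  bridge park: 2
  hand bridge: 2
  park snow: 2
3 duplicate windows → 22 − 3 = 19 distinct.

19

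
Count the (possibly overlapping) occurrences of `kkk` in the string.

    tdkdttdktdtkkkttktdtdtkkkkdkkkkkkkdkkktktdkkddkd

9

Sliding a length-3 window over the 48 characters (46 positions):
  position 12–14: kkk
  position 23–25: kkk
  position 24–26: kkk
  position 28–30: kkk
  position 29–31: kkk
  position 30–32: kkk
  position 31–33: kkk
  position 32–34: kkk
  position 36–38: kkk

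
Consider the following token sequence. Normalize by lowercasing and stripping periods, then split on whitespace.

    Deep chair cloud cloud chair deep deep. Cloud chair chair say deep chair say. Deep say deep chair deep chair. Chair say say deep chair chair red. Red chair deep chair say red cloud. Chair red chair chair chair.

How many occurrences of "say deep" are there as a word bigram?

Scanning the 38 overlapping bigram windows for "say deep":
  position 11–12: say deep
  position 14–15: say deep
  position 16–17: say deep
  position 23–24: say deep

4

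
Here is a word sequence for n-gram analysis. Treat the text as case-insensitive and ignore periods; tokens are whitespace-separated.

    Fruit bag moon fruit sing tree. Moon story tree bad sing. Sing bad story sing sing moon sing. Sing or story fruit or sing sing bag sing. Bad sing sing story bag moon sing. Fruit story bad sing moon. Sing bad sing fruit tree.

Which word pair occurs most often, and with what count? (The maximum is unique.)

Bigram frequencies (highest first):
  sing sing: 5
  bad sing: 4
  sing bad: 3
  moon sing: 3
  bag moon: 2
  sing moon: 2
  … (23 more, each ≤ 2)

"sing sing", 5 times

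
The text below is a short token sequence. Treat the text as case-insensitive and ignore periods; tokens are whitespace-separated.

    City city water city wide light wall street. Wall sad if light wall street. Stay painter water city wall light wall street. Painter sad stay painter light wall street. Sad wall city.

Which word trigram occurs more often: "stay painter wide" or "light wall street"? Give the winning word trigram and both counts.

"stay painter wide": 0 occurrences
"light wall street": 4 occurrences

"light wall street" (4 vs 0)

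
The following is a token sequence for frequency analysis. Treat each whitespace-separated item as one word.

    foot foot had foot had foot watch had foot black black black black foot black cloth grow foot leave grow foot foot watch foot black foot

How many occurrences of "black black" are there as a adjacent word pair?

Scanning the 25 overlapping bigram windows for "black black":
  position 10–11: black black
  position 11–12: black black
  position 12–13: black black

3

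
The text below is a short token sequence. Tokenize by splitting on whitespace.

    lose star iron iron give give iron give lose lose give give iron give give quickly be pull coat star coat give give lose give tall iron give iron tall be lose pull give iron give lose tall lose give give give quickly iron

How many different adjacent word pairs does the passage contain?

26

44 tokens → 43 bigram windows in total.
Repeated bigrams (each contributes count−1 duplicates):
  give give: 6
  iron give: 5
  give iron: 4
  give lose: 3
  lose give: 3
  give quickly: 2
17 duplicate windows → 43 − 17 = 26 distinct.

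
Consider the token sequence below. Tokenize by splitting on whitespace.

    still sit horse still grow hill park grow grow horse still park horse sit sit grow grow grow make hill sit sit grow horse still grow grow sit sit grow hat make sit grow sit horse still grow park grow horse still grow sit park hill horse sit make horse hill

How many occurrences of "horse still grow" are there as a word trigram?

Scanning the 49 overlapping trigram windows for "horse still grow":
  position 3–5: horse still grow
  position 24–26: horse still grow
  position 36–38: horse still grow
  position 41–43: horse still grow

4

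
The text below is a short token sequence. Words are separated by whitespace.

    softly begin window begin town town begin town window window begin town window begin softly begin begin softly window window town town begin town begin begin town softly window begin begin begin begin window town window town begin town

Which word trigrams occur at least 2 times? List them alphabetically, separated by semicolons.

begin begin begin; begin town window; town begin town; town town begin; window begin town

Trigram counts meeting the condition (at least 2 times):
  begin begin begin: 2
  begin town window: 2
  town begin town: 3
  town town begin: 2
  window begin town: 2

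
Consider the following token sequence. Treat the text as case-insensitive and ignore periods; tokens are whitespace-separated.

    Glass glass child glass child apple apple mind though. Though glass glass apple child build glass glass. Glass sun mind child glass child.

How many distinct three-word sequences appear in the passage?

20

23 tokens → 21 trigram windows in total.
Repeated trigrams (each contributes count−1 duplicates):
  child glass child: 2
1 duplicate windows → 21 − 1 = 20 distinct.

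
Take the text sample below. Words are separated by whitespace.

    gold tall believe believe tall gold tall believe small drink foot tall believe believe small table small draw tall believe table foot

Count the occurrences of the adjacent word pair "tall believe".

4

Scanning the 21 overlapping bigram windows for "tall believe":
  position 2–3: tall believe
  position 7–8: tall believe
  position 12–13: tall believe
  position 19–20: tall believe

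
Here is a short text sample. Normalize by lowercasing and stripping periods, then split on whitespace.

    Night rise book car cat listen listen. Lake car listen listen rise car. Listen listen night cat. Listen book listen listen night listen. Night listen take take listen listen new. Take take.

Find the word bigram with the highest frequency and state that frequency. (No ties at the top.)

"listen listen", 5 times

Bigram frequencies (highest first):
  listen listen: 5
  listen night: 3
  cat listen: 2
  car listen: 2
  night listen: 2
  take take: 2
  … (15 more, each ≤ 1)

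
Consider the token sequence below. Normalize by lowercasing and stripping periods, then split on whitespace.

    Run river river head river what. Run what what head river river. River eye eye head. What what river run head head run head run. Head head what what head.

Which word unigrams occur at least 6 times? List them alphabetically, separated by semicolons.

head; river; what

Unigram counts meeting the condition (at least 6 times):
  head: 9
  river: 7
  what: 7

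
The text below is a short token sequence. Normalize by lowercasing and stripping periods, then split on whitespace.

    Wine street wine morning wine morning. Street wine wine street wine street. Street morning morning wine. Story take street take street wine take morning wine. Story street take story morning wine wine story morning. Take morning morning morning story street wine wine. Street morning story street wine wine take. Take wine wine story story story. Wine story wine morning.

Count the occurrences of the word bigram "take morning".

2

Scanning the 58 overlapping bigram windows for "take morning":
  position 23–24: take morning
  position 35–36: take morning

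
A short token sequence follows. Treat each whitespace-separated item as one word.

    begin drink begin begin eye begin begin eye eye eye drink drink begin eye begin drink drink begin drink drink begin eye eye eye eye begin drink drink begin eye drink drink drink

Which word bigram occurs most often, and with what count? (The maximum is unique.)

Bigram frequencies (highest first):
  drink drink: 6
  drink begin: 5
  begin eye: 5
  eye eye: 5
  begin drink: 4
  eye begin: 3
  … (2 more, each ≤ 2)

"drink drink", 6 times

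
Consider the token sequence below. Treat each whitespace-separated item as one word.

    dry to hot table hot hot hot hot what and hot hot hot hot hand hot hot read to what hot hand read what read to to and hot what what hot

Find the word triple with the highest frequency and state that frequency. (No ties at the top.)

Trigram frequencies (highest first):
  hot hot hot: 4
  dry to hot: 1
  to hot table: 1
  hot table hot: 1
  table hot hot: 1
  hot hot what: 1
  … (21 more, each ≤ 1)

"hot hot hot", 4 times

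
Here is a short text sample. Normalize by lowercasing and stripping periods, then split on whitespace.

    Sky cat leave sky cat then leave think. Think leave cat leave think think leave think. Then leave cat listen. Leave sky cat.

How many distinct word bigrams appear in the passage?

23 tokens → 22 bigram windows in total.
Repeated bigrams (each contributes count−1 duplicates):
  leave think: 3
  sky cat: 3
  cat leave: 2
  leave cat: 2
  leave sky: 2
  then leave: 2
  think leave: 2
  think think: 2
10 duplicate windows → 22 − 10 = 12 distinct.

12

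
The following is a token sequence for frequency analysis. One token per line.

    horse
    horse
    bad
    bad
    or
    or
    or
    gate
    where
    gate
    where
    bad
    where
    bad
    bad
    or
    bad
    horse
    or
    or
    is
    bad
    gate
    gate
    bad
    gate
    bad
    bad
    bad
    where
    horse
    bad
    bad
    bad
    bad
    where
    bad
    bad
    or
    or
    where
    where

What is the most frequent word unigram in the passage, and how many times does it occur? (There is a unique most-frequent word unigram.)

"bad", 17 times

Unigram frequencies (highest first):
  bad: 17
  or: 8
  where: 7
  gate: 5
  horse: 4
  is: 1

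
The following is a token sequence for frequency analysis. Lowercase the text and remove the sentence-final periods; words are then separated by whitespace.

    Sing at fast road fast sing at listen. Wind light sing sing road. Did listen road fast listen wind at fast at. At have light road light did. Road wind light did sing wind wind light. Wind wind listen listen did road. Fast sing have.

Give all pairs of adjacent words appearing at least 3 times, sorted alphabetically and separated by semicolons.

road fast; wind light

Bigram counts meeting the condition (at least 3 times):
  road fast: 3
  wind light: 3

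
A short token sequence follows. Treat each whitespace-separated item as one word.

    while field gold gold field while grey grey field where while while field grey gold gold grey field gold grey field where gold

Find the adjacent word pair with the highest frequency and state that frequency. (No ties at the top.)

Bigram frequencies (highest first):
  grey field: 3
  while field: 2
  field gold: 2
  gold gold: 2
  field where: 2
  gold grey: 2
  … (9 more, each ≤ 1)

"grey field", 3 times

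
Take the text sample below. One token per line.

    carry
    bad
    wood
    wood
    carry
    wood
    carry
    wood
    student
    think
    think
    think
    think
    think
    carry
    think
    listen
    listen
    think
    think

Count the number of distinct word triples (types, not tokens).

15

20 tokens → 18 trigram windows in total.
Repeated trigrams (each contributes count−1 duplicates):
  think think think: 3
  wood carry wood: 2
3 duplicate windows → 18 − 3 = 15 distinct.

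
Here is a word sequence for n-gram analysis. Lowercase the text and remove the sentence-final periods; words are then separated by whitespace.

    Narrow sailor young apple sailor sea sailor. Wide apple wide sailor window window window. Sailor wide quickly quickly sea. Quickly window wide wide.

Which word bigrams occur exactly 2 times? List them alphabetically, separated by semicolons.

Bigram counts meeting the condition (exactly 2 times):
  sailor wide: 2
  window window: 2

sailor wide; window window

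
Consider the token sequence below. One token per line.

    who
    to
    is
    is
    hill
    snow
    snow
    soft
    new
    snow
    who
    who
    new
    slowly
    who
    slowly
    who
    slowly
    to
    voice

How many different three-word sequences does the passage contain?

20 tokens → 18 trigram windows in total.
Repeated trigrams (each contributes count−1 duplicates):
  slowly who slowly: 2
1 duplicate windows → 18 − 1 = 17 distinct.

17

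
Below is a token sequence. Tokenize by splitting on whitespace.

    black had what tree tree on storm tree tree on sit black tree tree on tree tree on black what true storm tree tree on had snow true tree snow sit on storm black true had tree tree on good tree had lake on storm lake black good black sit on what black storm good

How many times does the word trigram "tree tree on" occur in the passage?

6

Scanning the 53 overlapping trigram windows for "tree tree on":
  position 4–6: tree tree on
  position 8–10: tree tree on
  position 13–15: tree tree on
  position 16–18: tree tree on
  position 23–25: tree tree on
  position 37–39: tree tree on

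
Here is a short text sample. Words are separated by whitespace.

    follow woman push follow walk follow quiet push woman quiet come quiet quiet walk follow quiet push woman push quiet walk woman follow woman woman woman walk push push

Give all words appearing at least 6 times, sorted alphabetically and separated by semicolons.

push; quiet; woman

Unigram counts meeting the condition (at least 6 times):
  push: 6
  quiet: 6
  woman: 7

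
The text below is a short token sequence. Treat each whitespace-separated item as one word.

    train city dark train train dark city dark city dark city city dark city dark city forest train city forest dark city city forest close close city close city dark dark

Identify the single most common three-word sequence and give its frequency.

"city dark city", 4 times

Trigram frequencies (highest first):
  city dark city: 4
  dark city dark: 3
  dark city city: 2
  train city dark: 1
  city dark train: 1
  dark train train: 1
  … (17 more, each ≤ 1)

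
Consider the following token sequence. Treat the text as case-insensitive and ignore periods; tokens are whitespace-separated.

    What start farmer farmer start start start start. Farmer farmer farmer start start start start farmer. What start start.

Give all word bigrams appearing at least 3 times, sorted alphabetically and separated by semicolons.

farmer farmer; start farmer; start start

Bigram counts meeting the condition (at least 3 times):
  farmer farmer: 3
  start farmer: 3
  start start: 7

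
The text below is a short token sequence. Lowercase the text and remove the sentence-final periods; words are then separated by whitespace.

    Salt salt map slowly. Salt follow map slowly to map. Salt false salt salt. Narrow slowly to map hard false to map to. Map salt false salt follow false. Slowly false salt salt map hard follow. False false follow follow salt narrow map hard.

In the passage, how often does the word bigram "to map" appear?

4

Scanning the 43 overlapping bigram windows for "to map":
  position 9–10: to map
  position 17–18: to map
  position 21–22: to map
  position 23–24: to map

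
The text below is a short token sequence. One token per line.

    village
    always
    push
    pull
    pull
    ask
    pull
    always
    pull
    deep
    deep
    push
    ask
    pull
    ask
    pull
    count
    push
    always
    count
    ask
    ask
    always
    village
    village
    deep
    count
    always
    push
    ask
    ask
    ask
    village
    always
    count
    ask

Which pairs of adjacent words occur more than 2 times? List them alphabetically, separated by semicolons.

Bigram counts meeting the condition (more than 2 times):
  ask ask: 3
  ask pull: 3

ask ask; ask pull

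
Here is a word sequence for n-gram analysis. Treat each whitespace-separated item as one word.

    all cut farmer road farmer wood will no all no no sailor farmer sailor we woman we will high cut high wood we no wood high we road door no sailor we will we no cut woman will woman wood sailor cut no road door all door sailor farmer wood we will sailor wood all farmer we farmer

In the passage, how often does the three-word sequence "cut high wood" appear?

Scanning the 56 overlapping trigram windows for "cut high wood":
  position 20–22: cut high wood

1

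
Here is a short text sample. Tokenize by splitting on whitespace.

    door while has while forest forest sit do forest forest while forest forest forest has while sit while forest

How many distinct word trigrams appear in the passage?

19 tokens → 17 trigram windows in total.
Repeated trigrams (each contributes count−1 duplicates):
  while forest forest: 2
1 duplicate windows → 17 − 1 = 16 distinct.

16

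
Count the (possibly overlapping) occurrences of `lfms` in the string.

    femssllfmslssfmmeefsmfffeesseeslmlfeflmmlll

1

Sliding a length-4 window over the 43 characters (40 positions):
  position 7–10: lfms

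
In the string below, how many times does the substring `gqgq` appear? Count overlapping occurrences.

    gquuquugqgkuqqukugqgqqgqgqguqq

Sliding a length-4 window over the 30 characters (27 positions):
  position 18–21: gqgq
  position 23–26: gqgq

2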